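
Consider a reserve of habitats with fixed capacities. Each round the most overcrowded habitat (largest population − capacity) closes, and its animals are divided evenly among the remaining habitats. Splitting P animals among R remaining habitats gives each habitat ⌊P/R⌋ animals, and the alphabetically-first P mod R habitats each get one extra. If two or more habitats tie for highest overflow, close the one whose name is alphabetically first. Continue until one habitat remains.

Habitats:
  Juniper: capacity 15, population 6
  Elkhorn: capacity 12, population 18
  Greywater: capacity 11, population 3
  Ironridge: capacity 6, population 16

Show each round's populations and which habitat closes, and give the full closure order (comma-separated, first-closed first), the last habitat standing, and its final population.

Round 1: Elkhorn=18 Greywater=3 Ironridge=16 Juniper=6 → close Ironridge (overflow 10)
  16÷3 = 5 each, +1 to first 1
Round 2: Elkhorn=24 Greywater=8 Juniper=11 → close Elkhorn (overflow 12)
  24÷2 = 12 each, +1 to first 0
Round 3: Greywater=20 Juniper=23 → close Greywater (overflow 9)
  20÷1 = 20 each, +1 to first 0

Closure order: Ironridge, Elkhorn, Greywater
Last habitat: Juniper with 43 animals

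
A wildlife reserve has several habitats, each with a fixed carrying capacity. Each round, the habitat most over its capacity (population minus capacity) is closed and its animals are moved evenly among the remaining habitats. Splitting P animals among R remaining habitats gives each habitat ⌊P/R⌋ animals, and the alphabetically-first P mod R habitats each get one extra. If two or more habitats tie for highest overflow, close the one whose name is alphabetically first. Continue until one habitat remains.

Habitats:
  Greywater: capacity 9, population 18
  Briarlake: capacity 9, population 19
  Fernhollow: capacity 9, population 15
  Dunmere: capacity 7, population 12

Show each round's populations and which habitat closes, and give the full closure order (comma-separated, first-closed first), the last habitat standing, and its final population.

Round 1: Briarlake=19 Dunmere=12 Fernhollow=15 Greywater=18 → close Briarlake (overflow 10)
  19÷3 = 6 each, +1 to first 1
Round 2: Dunmere=19 Fernhollow=21 Greywater=24 → close Greywater (overflow 15)
  24÷2 = 12 each, +1 to first 0
Round 3: Dunmere=31 Fernhollow=33 → close Dunmere (overflow 24)
  31÷1 = 31 each, +1 to first 0

Closure order: Briarlake, Greywater, Dunmere
Last habitat: Fernhollow with 64 animals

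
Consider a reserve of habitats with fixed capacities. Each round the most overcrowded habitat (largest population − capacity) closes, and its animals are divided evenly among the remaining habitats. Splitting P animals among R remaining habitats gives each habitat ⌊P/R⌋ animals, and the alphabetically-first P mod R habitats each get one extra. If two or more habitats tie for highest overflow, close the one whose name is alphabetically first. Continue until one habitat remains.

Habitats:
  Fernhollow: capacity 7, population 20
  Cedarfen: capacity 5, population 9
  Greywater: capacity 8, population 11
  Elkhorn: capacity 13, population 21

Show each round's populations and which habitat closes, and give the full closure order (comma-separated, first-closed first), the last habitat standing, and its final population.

Closure order: Fernhollow, Elkhorn, Cedarfen
Last habitat: Greywater with 61 animals

Round 1: Cedarfen=9 Elkhorn=21 Fernhollow=20 Greywater=11 → close Fernhollow (overflow 13)
  20÷3 = 6 each, +1 to first 2
Round 2: Cedarfen=16 Elkhorn=28 Greywater=17 → close Elkhorn (overflow 15)
  28÷2 = 14 each, +1 to first 0
Round 3: Cedarfen=30 Greywater=31 → close Cedarfen (overflow 25)
  30÷1 = 30 each, +1 to first 0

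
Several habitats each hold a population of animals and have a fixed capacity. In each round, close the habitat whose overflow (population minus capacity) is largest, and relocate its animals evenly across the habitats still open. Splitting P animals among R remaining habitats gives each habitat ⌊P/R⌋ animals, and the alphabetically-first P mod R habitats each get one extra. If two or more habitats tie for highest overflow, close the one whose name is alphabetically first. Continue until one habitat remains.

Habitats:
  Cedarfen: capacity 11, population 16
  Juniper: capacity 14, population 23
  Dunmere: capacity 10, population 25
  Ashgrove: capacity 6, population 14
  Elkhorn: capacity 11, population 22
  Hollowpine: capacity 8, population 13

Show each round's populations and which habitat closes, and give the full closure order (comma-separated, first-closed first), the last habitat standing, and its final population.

Closure order: Dunmere, Elkhorn, Ashgrove, Juniper, Cedarfen
Last habitat: Hollowpine with 113 animals

Round 1: Ashgrove=14 Cedarfen=16 Dunmere=25 Elkhorn=22 Hollowpine=13 Juniper=23 → close Dunmere (overflow 15)
  25÷5 = 5 each, +1 to first 0
Round 2: Ashgrove=19 Cedarfen=21 Elkhorn=27 Hollowpine=18 Juniper=28 → close Elkhorn (overflow 16)
  27÷4 = 6 each, +1 to first 3
Round 3: Ashgrove=26 Cedarfen=28 Hollowpine=25 Juniper=34 → close Ashgrove (overflow 20)
  26÷3 = 8 each, +1 to first 2
Round 4: Cedarfen=37 Hollowpine=34 Juniper=42 → close Juniper (overflow 28)
  42÷2 = 21 each, +1 to first 0
Round 5: Cedarfen=58 Hollowpine=55 → close Cedarfen (overflow 47)
  58÷1 = 58 each, +1 to first 0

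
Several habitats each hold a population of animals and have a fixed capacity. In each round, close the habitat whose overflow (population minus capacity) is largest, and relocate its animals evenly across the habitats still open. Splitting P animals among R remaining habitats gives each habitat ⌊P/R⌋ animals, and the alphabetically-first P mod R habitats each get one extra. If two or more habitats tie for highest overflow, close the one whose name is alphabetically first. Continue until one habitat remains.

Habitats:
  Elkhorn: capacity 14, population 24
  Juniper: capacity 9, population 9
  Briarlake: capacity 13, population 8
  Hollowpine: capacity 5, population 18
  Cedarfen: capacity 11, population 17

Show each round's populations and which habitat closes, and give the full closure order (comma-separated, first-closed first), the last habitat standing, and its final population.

Closure order: Hollowpine, Elkhorn, Cedarfen, Juniper
Last habitat: Briarlake with 76 animals

Round 1: Briarlake=8 Cedarfen=17 Elkhorn=24 Hollowpine=18 Juniper=9 → close Hollowpine (overflow 13)
  18÷4 = 4 each, +1 to first 2
Round 2: Briarlake=13 Cedarfen=22 Elkhorn=28 Juniper=13 → close Elkhorn (overflow 14)
  28÷3 = 9 each, +1 to first 1
Round 3: Briarlake=23 Cedarfen=31 Juniper=22 → close Cedarfen (overflow 20)
  31÷2 = 15 each, +1 to first 1
Round 4: Briarlake=39 Juniper=37 → close Juniper (overflow 28)
  37÷1 = 37 each, +1 to first 0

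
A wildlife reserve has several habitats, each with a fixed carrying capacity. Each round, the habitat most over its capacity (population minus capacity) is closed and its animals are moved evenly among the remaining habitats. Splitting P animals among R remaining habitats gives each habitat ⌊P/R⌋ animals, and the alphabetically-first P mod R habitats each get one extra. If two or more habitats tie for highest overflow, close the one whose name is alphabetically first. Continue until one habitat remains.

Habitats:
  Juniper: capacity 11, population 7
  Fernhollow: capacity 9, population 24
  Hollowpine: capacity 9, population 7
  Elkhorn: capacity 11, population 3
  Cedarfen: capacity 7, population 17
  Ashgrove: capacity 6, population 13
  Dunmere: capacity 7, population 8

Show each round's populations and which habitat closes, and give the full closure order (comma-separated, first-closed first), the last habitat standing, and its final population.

Closure order: Fernhollow, Cedarfen, Ashgrove, Dunmere, Hollowpine, Juniper
Last habitat: Elkhorn with 79 animals

Round 1: Ashgrove=13 Cedarfen=17 Dunmere=8 Elkhorn=3 Fernhollow=24 Hollowpine=7 Juniper=7 → close Fernhollow (overflow 15)
  24÷6 = 4 each, +1 to first 0
Round 2: Ashgrove=17 Cedarfen=21 Dunmere=12 Elkhorn=7 Hollowpine=11 Juniper=11 → close Cedarfen (overflow 14)
  21÷5 = 4 each, +1 to first 1
Round 3: Ashgrove=22 Dunmere=16 Elkhorn=11 Hollowpine=15 Juniper=15 → close Ashgrove (overflow 16)
  22÷4 = 5 each, +1 to first 2
Round 4: Dunmere=22 Elkhorn=17 Hollowpine=20 Juniper=20 → close Dunmere (overflow 15)
  22÷3 = 7 each, +1 to first 1
Round 5: Elkhorn=25 Hollowpine=27 Juniper=27 → close Hollowpine (overflow 18)
  27÷2 = 13 each, +1 to first 1
Round 6: Elkhorn=39 Juniper=40 → close Juniper (overflow 29)
  40÷1 = 40 each, +1 to first 0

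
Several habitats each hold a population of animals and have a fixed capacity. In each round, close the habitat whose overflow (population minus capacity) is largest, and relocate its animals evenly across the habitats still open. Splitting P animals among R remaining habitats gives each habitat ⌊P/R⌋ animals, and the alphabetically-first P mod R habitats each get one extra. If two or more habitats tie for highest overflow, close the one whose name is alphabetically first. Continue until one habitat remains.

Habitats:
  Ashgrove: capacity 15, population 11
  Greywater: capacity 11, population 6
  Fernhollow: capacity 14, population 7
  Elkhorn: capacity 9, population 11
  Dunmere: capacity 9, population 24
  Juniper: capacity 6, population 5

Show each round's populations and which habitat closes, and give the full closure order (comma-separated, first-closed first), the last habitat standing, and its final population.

Round 1: Ashgrove=11 Dunmere=24 Elkhorn=11 Fernhollow=7 Greywater=6 Juniper=5 → close Dunmere (overflow 15)
  24÷5 = 4 each, +1 to first 4
Round 2: Ashgrove=16 Elkhorn=16 Fernhollow=12 Greywater=11 Juniper=9 → close Elkhorn (overflow 7)
  16÷4 = 4 each, +1 to first 0
Round 3: Ashgrove=20 Fernhollow=16 Greywater=15 Juniper=13 → close Juniper (overflow 7)
  13÷3 = 4 each, +1 to first 1
Round 4: Ashgrove=25 Fernhollow=20 Greywater=19 → close Ashgrove (overflow 10)
  25÷2 = 12 each, +1 to first 1
Round 5: Fernhollow=33 Greywater=31 → close Greywater (overflow 20)
  31÷1 = 31 each, +1 to first 0

Closure order: Dunmere, Elkhorn, Juniper, Ashgrove, Greywater
Last habitat: Fernhollow with 64 animals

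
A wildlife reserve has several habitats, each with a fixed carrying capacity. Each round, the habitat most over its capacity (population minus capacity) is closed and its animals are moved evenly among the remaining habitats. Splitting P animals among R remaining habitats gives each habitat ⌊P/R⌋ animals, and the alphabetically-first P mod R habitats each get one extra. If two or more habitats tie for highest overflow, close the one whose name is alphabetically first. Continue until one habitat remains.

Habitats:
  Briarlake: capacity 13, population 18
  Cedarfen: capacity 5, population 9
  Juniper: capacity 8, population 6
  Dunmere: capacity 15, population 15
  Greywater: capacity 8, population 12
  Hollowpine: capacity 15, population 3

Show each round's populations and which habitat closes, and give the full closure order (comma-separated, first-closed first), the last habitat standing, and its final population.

Round 1: Briarlake=18 Cedarfen=9 Dunmere=15 Greywater=12 Hollowpine=3 Juniper=6 → close Briarlake (overflow 5)
  18÷5 = 3 each, +1 to first 3
Round 2: Cedarfen=13 Dunmere=19 Greywater=16 Hollowpine=6 Juniper=9 → close Cedarfen (overflow 8)
  13÷4 = 3 each, +1 to first 1
Round 3: Dunmere=23 Greywater=19 Hollowpine=9 Juniper=12 → close Greywater (overflow 11)
  19÷3 = 6 each, +1 to first 1
Round 4: Dunmere=30 Hollowpine=15 Juniper=18 → close Dunmere (overflow 15)
  30÷2 = 15 each, +1 to first 0
Round 5: Hollowpine=30 Juniper=33 → close Juniper (overflow 25)
  33÷1 = 33 each, +1 to first 0

Closure order: Briarlake, Cedarfen, Greywater, Dunmere, Juniper
Last habitat: Hollowpine with 63 animals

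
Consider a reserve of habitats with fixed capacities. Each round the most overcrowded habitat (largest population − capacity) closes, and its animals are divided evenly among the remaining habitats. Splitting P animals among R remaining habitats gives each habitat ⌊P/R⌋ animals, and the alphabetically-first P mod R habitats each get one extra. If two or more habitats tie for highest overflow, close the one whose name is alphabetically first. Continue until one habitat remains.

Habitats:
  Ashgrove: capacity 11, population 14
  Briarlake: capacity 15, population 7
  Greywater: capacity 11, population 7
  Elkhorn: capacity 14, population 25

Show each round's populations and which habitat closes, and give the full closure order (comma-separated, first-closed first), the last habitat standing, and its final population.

Closure order: Elkhorn, Ashgrove, Greywater
Last habitat: Briarlake with 53 animals

Round 1: Ashgrove=14 Briarlake=7 Elkhorn=25 Greywater=7 → close Elkhorn (overflow 11)
  25÷3 = 8 each, +1 to first 1
Round 2: Ashgrove=23 Briarlake=15 Greywater=15 → close Ashgrove (overflow 12)
  23÷2 = 11 each, +1 to first 1
Round 3: Briarlake=27 Greywater=26 → close Greywater (overflow 15)
  26÷1 = 26 each, +1 to first 0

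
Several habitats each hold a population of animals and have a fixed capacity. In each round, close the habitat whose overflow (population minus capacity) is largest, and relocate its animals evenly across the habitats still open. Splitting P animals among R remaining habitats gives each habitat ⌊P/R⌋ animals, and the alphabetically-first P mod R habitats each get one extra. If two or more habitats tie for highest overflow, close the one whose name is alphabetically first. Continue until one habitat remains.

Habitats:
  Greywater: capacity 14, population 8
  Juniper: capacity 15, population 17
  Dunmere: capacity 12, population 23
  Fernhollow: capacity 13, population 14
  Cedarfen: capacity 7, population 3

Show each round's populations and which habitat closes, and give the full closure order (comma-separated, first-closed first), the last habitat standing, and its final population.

Round 1: Cedarfen=3 Dunmere=23 Fernhollow=14 Greywater=8 Juniper=17 → close Dunmere (overflow 11)
  23÷4 = 5 each, +1 to first 3
Round 2: Cedarfen=9 Fernhollow=20 Greywater=14 Juniper=22 → close Fernhollow (overflow 7)
  20÷3 = 6 each, +1 to first 2
Round 3: Cedarfen=16 Greywater=21 Juniper=28 → close Juniper (overflow 13)
  28÷2 = 14 each, +1 to first 0
Round 4: Cedarfen=30 Greywater=35 → close Cedarfen (overflow 23)
  30÷1 = 30 each, +1 to first 0

Closure order: Dunmere, Fernhollow, Juniper, Cedarfen
Last habitat: Greywater with 65 animals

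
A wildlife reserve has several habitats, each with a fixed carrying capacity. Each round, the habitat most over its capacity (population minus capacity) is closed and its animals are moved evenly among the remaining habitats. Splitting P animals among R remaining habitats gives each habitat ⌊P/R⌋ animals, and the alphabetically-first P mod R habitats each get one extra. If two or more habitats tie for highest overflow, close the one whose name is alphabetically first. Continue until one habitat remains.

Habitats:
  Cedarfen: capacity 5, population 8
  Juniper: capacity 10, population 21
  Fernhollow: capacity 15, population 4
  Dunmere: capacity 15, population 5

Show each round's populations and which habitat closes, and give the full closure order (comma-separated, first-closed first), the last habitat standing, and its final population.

Round 1: Cedarfen=8 Dunmere=5 Fernhollow=4 Juniper=21 → close Juniper (overflow 11)
  21÷3 = 7 each, +1 to first 0
Round 2: Cedarfen=15 Dunmere=12 Fernhollow=11 → close Cedarfen (overflow 10)
  15÷2 = 7 each, +1 to first 1
Round 3: Dunmere=20 Fernhollow=18 → close Dunmere (overflow 5)
  20÷1 = 20 each, +1 to first 0

Closure order: Juniper, Cedarfen, Dunmere
Last habitat: Fernhollow with 38 animals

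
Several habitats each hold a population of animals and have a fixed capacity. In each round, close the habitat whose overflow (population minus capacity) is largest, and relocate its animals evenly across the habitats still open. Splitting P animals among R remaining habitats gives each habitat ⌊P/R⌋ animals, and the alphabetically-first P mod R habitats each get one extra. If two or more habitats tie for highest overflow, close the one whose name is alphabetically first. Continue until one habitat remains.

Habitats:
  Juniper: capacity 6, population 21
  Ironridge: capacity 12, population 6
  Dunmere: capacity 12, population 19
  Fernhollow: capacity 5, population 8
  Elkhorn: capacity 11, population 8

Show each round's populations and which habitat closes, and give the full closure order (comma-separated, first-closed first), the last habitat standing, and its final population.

Closure order: Juniper, Dunmere, Fernhollow, Elkhorn
Last habitat: Ironridge with 62 animals

Round 1: Dunmere=19 Elkhorn=8 Fernhollow=8 Ironridge=6 Juniper=21 → close Juniper (overflow 15)
  21÷4 = 5 each, +1 to first 1
Round 2: Dunmere=25 Elkhorn=13 Fernhollow=13 Ironridge=11 → close Dunmere (overflow 13)
  25÷3 = 8 each, +1 to first 1
Round 3: Elkhorn=22 Fernhollow=21 Ironridge=19 → close Fernhollow (overflow 16)
  21÷2 = 10 each, +1 to first 1
Round 4: Elkhorn=33 Ironridge=29 → close Elkhorn (overflow 22)
  33÷1 = 33 each, +1 to first 0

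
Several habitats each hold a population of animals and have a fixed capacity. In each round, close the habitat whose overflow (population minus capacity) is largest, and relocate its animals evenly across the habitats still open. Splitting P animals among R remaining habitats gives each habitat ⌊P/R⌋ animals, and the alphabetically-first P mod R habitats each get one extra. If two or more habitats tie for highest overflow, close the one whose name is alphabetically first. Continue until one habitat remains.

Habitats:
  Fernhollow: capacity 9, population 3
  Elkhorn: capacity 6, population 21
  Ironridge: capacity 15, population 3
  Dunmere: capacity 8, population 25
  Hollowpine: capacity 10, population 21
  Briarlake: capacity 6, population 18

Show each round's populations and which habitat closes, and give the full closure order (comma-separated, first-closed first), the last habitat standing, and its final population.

Round 1: Briarlake=18 Dunmere=25 Elkhorn=21 Fernhollow=3 Hollowpine=21 Ironridge=3 → close Dunmere (overflow 17)
  25÷5 = 5 each, +1 to first 0
Round 2: Briarlake=23 Elkhorn=26 Fernhollow=8 Hollowpine=26 Ironridge=8 → close Elkhorn (overflow 20)
  26÷4 = 6 each, +1 to first 2
Round 3: Briarlake=30 Fernhollow=15 Hollowpine=32 Ironridge=14 → close Briarlake (overflow 24)
  30÷3 = 10 each, +1 to first 0
Round 4: Fernhollow=25 Hollowpine=42 Ironridge=24 → close Hollowpine (overflow 32)
  42÷2 = 21 each, +1 to first 0
Round 5: Fernhollow=46 Ironridge=45 → close Fernhollow (overflow 37)
  46÷1 = 46 each, +1 to first 0

Closure order: Dunmere, Elkhorn, Briarlake, Hollowpine, Fernhollow
Last habitat: Ironridge with 91 animals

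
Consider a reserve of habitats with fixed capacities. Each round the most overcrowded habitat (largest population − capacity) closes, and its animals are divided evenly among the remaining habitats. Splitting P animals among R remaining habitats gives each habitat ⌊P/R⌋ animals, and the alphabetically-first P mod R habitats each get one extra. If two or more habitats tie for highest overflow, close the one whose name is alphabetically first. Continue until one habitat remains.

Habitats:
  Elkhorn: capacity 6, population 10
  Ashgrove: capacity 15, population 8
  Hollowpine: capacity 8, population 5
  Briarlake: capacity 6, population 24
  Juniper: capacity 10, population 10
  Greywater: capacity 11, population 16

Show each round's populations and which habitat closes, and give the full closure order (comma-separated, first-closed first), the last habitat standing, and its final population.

Closure order: Briarlake, Greywater, Elkhorn, Juniper, Hollowpine
Last habitat: Ashgrove with 73 animals

Round 1: Ashgrove=8 Briarlake=24 Elkhorn=10 Greywater=16 Hollowpine=5 Juniper=10 → close Briarlake (overflow 18)
  24÷5 = 4 each, +1 to first 4
Round 2: Ashgrove=13 Elkhorn=15 Greywater=21 Hollowpine=10 Juniper=14 → close Greywater (overflow 10)
  21÷4 = 5 each, +1 to first 1
Round 3: Ashgrove=19 Elkhorn=20 Hollowpine=15 Juniper=19 → close Elkhorn (overflow 14)
  20÷3 = 6 each, +1 to first 2
Round 4: Ashgrove=26 Hollowpine=22 Juniper=25 → close Juniper (overflow 15)
  25÷2 = 12 each, +1 to first 1
Round 5: Ashgrove=39 Hollowpine=34 → close Hollowpine (overflow 26)
  34÷1 = 34 each, +1 to first 0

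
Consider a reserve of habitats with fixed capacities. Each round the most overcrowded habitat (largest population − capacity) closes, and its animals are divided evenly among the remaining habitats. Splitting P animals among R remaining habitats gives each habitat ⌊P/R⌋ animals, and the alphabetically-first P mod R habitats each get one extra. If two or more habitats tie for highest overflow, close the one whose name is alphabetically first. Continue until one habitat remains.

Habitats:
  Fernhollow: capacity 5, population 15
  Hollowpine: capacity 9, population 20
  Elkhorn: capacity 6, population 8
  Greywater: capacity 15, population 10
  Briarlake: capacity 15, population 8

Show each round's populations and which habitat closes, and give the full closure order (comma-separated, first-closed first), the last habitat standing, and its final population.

Round 1: Briarlake=8 Elkhorn=8 Fernhollow=15 Greywater=10 Hollowpine=20 → close Hollowpine (overflow 11)
  20÷4 = 5 each, +1 to first 0
Round 2: Briarlake=13 Elkhorn=13 Fernhollow=20 Greywater=15 → close Fernhollow (overflow 15)
  20÷3 = 6 each, +1 to first 2
Round 3: Briarlake=20 Elkhorn=20 Greywater=21 → close Elkhorn (overflow 14)
  20÷2 = 10 each, +1 to first 0
Round 4: Briarlake=30 Greywater=31 → close Greywater (overflow 16)
  31÷1 = 31 each, +1 to first 0

Closure order: Hollowpine, Fernhollow, Elkhorn, Greywater
Last habitat: Briarlake with 61 animals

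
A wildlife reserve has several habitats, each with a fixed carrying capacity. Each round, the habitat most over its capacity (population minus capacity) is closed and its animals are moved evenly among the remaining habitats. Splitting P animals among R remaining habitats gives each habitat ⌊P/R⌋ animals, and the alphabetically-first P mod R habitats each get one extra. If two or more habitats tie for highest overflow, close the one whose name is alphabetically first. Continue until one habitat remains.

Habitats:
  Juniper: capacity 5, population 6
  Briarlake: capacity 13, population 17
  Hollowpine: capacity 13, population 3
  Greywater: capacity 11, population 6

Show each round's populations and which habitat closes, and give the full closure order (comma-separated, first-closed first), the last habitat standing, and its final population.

Round 1: Briarlake=17 Greywater=6 Hollowpine=3 Juniper=6 → close Briarlake (overflow 4)
  17÷3 = 5 each, +1 to first 2
Round 2: Greywater=12 Hollowpine=9 Juniper=11 → close Juniper (overflow 6)
  11÷2 = 5 each, +1 to first 1
Round 3: Greywater=18 Hollowpine=14 → close Greywater (overflow 7)
  18÷1 = 18 each, +1 to first 0

Closure order: Briarlake, Juniper, Greywater
Last habitat: Hollowpine with 32 animals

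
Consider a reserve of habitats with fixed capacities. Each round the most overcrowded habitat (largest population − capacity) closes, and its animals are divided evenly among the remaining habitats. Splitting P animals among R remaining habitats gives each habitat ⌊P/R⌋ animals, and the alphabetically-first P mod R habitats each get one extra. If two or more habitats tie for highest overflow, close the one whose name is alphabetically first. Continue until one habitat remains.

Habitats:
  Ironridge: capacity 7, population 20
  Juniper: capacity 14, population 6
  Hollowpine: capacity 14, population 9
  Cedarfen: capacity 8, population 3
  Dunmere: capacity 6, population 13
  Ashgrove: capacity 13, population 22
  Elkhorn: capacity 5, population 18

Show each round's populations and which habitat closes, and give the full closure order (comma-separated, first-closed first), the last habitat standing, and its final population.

Round 1: Ashgrove=22 Cedarfen=3 Dunmere=13 Elkhorn=18 Hollowpine=9 Ironridge=20 Juniper=6 → close Elkhorn (overflow 13)
  18÷6 = 3 each, +1 to first 0
Round 2: Ashgrove=25 Cedarfen=6 Dunmere=16 Hollowpine=12 Ironridge=23 Juniper=9 → close Ironridge (overflow 16)
  23÷5 = 4 each, +1 to first 3
Round 3: Ashgrove=30 Cedarfen=11 Dunmere=21 Hollowpine=16 Juniper=13 → close Ashgrove (overflow 17)
  30÷4 = 7 each, +1 to first 2
Round 4: Cedarfen=19 Dunmere=29 Hollowpine=23 Juniper=20 → close Dunmere (overflow 23)
  29÷3 = 9 each, +1 to first 2
Round 5: Cedarfen=29 Hollowpine=33 Juniper=29 → close Cedarfen (overflow 21)
  29÷2 = 14 each, +1 to first 1
Round 6: Hollowpine=48 Juniper=43 → close Hollowpine (overflow 34)
  48÷1 = 48 each, +1 to first 0

Closure order: Elkhorn, Ironridge, Ashgrove, Dunmere, Cedarfen, Hollowpine
Last habitat: Juniper with 91 animals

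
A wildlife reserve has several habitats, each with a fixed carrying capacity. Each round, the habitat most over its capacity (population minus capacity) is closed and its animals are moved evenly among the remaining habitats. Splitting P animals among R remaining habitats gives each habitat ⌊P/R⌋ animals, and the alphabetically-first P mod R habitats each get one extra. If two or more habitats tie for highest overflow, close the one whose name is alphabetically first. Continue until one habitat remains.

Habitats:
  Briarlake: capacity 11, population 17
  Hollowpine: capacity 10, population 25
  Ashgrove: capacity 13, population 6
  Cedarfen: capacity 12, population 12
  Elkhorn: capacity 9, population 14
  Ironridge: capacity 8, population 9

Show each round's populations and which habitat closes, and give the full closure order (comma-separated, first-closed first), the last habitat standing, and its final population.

Closure order: Hollowpine, Briarlake, Elkhorn, Cedarfen, Ironridge
Last habitat: Ashgrove with 83 animals

Round 1: Ashgrove=6 Briarlake=17 Cedarfen=12 Elkhorn=14 Hollowpine=25 Ironridge=9 → close Hollowpine (overflow 15)
  25÷5 = 5 each, +1 to first 0
Round 2: Ashgrove=11 Briarlake=22 Cedarfen=17 Elkhorn=19 Ironridge=14 → close Briarlake (overflow 11)
  22÷4 = 5 each, +1 to first 2
Round 3: Ashgrove=17 Cedarfen=23 Elkhorn=24 Ironridge=19 → close Elkhorn (overflow 15)
  24÷3 = 8 each, +1 to first 0
Round 4: Ashgrove=25 Cedarfen=31 Ironridge=27 → close Cedarfen (overflow 19)
  31÷2 = 15 each, +1 to first 1
Round 5: Ashgrove=41 Ironridge=42 → close Ironridge (overflow 34)
  42÷1 = 42 each, +1 to first 0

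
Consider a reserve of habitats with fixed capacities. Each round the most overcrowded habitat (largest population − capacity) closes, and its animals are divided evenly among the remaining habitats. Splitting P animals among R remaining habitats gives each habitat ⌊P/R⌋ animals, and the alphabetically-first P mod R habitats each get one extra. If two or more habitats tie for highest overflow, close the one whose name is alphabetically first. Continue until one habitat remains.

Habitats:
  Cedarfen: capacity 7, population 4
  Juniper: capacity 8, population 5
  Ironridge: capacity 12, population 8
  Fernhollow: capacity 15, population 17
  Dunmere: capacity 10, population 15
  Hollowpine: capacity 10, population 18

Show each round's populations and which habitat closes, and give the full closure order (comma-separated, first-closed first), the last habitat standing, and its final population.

Round 1: Cedarfen=4 Dunmere=15 Fernhollow=17 Hollowpine=18 Ironridge=8 Juniper=5 → close Hollowpine (overflow 8)
  18÷5 = 3 each, +1 to first 3
Round 2: Cedarfen=8 Dunmere=19 Fernhollow=21 Ironridge=11 Juniper=8 → close Dunmere (overflow 9)
  19÷4 = 4 each, +1 to first 3
Round 3: Cedarfen=13 Fernhollow=26 Ironridge=16 Juniper=12 → close Fernhollow (overflow 11)
  26÷3 = 8 each, +1 to first 2
Round 4: Cedarfen=22 Ironridge=25 Juniper=20 → close Cedarfen (overflow 15)
  22÷2 = 11 each, +1 to first 0
Round 5: Ironridge=36 Juniper=31 → close Ironridge (overflow 24)
  36÷1 = 36 each, +1 to first 0

Closure order: Hollowpine, Dunmere, Fernhollow, Cedarfen, Ironridge
Last habitat: Juniper with 67 animals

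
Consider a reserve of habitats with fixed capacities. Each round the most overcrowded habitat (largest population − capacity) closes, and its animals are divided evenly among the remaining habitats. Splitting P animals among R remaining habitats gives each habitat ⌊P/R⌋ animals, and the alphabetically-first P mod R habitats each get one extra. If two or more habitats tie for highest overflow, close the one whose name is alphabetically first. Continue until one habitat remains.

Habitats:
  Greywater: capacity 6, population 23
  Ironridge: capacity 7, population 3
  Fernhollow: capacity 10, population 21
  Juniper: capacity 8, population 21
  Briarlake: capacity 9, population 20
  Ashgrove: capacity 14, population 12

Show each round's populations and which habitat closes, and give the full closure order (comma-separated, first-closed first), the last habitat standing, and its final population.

Closure order: Greywater, Juniper, Briarlake, Fernhollow, Ashgrove
Last habitat: Ironridge with 100 animals

Round 1: Ashgrove=12 Briarlake=20 Fernhollow=21 Greywater=23 Ironridge=3 Juniper=21 → close Greywater (overflow 17)
  23÷5 = 4 each, +1 to first 3
Round 2: Ashgrove=17 Briarlake=25 Fernhollow=26 Ironridge=7 Juniper=25 → close Juniper (overflow 17)
  25÷4 = 6 each, +1 to first 1
Round 3: Ashgrove=24 Briarlake=31 Fernhollow=32 Ironridge=13 → close Briarlake (overflow 22)
  31÷3 = 10 each, +1 to first 1
Round 4: Ashgrove=35 Fernhollow=42 Ironridge=23 → close Fernhollow (overflow 32)
  42÷2 = 21 each, +1 to first 0
Round 5: Ashgrove=56 Ironridge=44 → close Ashgrove (overflow 42)
  56÷1 = 56 each, +1 to first 0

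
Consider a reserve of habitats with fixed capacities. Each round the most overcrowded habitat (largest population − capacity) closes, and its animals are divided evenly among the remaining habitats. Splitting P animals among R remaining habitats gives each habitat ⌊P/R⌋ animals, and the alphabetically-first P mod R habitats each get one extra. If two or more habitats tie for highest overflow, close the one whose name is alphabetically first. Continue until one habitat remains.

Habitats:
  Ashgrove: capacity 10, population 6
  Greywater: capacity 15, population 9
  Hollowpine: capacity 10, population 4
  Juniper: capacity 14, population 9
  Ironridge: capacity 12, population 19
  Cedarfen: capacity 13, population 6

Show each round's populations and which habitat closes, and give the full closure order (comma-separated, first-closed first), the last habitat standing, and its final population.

Round 1: Ashgrove=6 Cedarfen=6 Greywater=9 Hollowpine=4 Ironridge=19 Juniper=9 → close Ironridge (overflow 7)
  19÷5 = 3 each, +1 to first 4
Round 2: Ashgrove=10 Cedarfen=10 Greywater=13 Hollowpine=8 Juniper=12 → close Ashgrove (overflow 0)
  10÷4 = 2 each, +1 to first 2
Round 3: Cedarfen=13 Greywater=16 Hollowpine=10 Juniper=14 → close Greywater (overflow 1)
  16÷3 = 5 each, +1 to first 1
Round 4: Cedarfen=19 Hollowpine=15 Juniper=19 → close Cedarfen (overflow 6)
  19÷2 = 9 each, +1 to first 1
Round 5: Hollowpine=25 Juniper=28 → close Hollowpine (overflow 15)
  25÷1 = 25 each, +1 to first 0

Closure order: Ironridge, Ashgrove, Greywater, Cedarfen, Hollowpine
Last habitat: Juniper with 53 animals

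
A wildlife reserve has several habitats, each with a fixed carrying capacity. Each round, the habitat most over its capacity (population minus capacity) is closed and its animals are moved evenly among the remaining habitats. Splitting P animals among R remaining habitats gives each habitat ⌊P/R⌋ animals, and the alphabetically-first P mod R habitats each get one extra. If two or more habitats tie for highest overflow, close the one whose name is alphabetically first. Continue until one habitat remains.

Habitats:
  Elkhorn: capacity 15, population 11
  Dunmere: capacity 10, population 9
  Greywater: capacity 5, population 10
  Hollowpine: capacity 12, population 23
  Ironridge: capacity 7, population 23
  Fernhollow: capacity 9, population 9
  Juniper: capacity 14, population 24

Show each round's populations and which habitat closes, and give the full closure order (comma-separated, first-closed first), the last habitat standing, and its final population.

Round 1: Dunmere=9 Elkhorn=11 Fernhollow=9 Greywater=10 Hollowpine=23 Ironridge=23 Juniper=24 → close Ironridge (overflow 16)
  23÷6 = 3 each, +1 to first 5
Round 2: Dunmere=13 Elkhorn=15 Fernhollow=13 Greywater=14 Hollowpine=27 Juniper=27 → close Hollowpine (overflow 15)
  27÷5 = 5 each, +1 to first 2
Round 3: Dunmere=19 Elkhorn=21 Fernhollow=18 Greywater=19 Juniper=32 → close Juniper (overflow 18)
  32÷4 = 8 each, +1 to first 0
Round 4: Dunmere=27 Elkhorn=29 Fernhollow=26 Greywater=27 → close Greywater (overflow 22)
  27÷3 = 9 each, +1 to first 0
Round 5: Dunmere=36 Elkhorn=38 Fernhollow=35 → close Dunmere (overflow 26)
  36÷2 = 18 each, +1 to first 0
Round 6: Elkhorn=56 Fernhollow=53 → close Fernhollow (overflow 44)
  53÷1 = 53 each, +1 to first 0

Closure order: Ironridge, Hollowpine, Juniper, Greywater, Dunmere, Fernhollow
Last habitat: Elkhorn with 109 animals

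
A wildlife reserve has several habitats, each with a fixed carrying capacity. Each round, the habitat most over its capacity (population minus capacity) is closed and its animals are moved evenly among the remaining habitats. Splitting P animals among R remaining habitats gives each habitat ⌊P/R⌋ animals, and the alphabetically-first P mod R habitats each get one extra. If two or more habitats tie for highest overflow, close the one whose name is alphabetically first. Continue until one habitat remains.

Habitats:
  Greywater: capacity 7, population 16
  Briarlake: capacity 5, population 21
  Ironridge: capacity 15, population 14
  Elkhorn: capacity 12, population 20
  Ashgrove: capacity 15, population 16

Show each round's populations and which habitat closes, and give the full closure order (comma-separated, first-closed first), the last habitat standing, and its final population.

Closure order: Briarlake, Greywater, Elkhorn, Ashgrove
Last habitat: Ironridge with 87 animals

Round 1: Ashgrove=16 Briarlake=21 Elkhorn=20 Greywater=16 Ironridge=14 → close Briarlake (overflow 16)
  21÷4 = 5 each, +1 to first 1
Round 2: Ashgrove=22 Elkhorn=25 Greywater=21 Ironridge=19 → close Greywater (overflow 14)
  21÷3 = 7 each, +1 to first 0
Round 3: Ashgrove=29 Elkhorn=32 Ironridge=26 → close Elkhorn (overflow 20)
  32÷2 = 16 each, +1 to first 0
Round 4: Ashgrove=45 Ironridge=42 → close Ashgrove (overflow 30)
  45÷1 = 45 each, +1 to first 0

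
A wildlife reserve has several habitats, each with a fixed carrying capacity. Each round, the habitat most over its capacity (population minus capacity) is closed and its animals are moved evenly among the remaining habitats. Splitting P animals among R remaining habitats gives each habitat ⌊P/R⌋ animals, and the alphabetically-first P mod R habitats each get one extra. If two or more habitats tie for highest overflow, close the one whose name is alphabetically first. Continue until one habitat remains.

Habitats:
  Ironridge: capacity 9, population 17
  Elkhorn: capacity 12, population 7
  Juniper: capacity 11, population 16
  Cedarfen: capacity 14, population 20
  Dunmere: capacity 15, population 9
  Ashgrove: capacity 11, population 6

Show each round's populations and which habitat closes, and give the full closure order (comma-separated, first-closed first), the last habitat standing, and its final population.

Round 1: Ashgrove=6 Cedarfen=20 Dunmere=9 Elkhorn=7 Ironridge=17 Juniper=16 → close Ironridge (overflow 8)
  17÷5 = 3 each, +1 to first 2
Round 2: Ashgrove=10 Cedarfen=24 Dunmere=12 Elkhorn=10 Juniper=19 → close Cedarfen (overflow 10)
  24÷4 = 6 each, +1 to first 0
Round 3: Ashgrove=16 Dunmere=18 Elkhorn=16 Juniper=25 → close Juniper (overflow 14)
  25÷3 = 8 each, +1 to first 1
Round 4: Ashgrove=25 Dunmere=26 Elkhorn=24 → close Ashgrove (overflow 14)
  25÷2 = 12 each, +1 to first 1
Round 5: Dunmere=39 Elkhorn=36 → close Dunmere (overflow 24)
  39÷1 = 39 each, +1 to first 0

Closure order: Ironridge, Cedarfen, Juniper, Ashgrove, Dunmere
Last habitat: Elkhorn with 75 animals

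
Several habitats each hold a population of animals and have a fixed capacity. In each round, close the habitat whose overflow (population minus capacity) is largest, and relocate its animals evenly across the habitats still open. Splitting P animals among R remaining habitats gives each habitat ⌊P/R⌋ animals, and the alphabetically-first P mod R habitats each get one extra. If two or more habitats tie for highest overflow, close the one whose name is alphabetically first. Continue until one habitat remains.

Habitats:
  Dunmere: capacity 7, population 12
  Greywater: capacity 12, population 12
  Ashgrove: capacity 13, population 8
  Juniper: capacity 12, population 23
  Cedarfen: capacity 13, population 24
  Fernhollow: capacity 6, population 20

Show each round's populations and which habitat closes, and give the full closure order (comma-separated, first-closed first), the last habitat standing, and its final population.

Round 1: Ashgrove=8 Cedarfen=24 Dunmere=12 Fernhollow=20 Greywater=12 Juniper=23 → close Fernhollow (overflow 14)
  20÷5 = 4 each, +1 to first 0
Round 2: Ashgrove=12 Cedarfen=28 Dunmere=16 Greywater=16 Juniper=27 → close Cedarfen (overflow 15)
  28÷4 = 7 each, +1 to first 0
Round 3: Ashgrove=19 Dunmere=23 Greywater=23 Juniper=34 → close Juniper (overflow 22)
  34÷3 = 11 each, +1 to first 1
Round 4: Ashgrove=31 Dunmere=34 Greywater=34 → close Dunmere (overflow 27)
  34÷2 = 17 each, +1 to first 0
Round 5: Ashgrove=48 Greywater=51 → close Greywater (overflow 39)
  51÷1 = 51 each, +1 to first 0

Closure order: Fernhollow, Cedarfen, Juniper, Dunmere, Greywater
Last habitat: Ashgrove with 99 animals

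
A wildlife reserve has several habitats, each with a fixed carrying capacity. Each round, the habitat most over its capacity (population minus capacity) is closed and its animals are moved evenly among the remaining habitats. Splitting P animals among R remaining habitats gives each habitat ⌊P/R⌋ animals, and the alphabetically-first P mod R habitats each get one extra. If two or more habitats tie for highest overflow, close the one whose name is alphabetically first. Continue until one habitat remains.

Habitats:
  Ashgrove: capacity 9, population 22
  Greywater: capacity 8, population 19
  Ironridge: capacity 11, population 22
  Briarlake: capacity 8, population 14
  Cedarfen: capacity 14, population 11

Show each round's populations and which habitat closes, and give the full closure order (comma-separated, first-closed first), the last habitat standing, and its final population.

Round 1: Ashgrove=22 Briarlake=14 Cedarfen=11 Greywater=19 Ironridge=22 → close Ashgrove (overflow 13)
  22÷4 = 5 each, +1 to first 2
Round 2: Briarlake=20 Cedarfen=17 Greywater=24 Ironridge=27 → close Greywater (overflow 16)
  24÷3 = 8 each, +1 to first 0
Round 3: Briarlake=28 Cedarfen=25 Ironridge=35 → close Ironridge (overflow 24)
  35÷2 = 17 each, +1 to first 1
Round 4: Briarlake=46 Cedarfen=42 → close Briarlake (overflow 38)
  46÷1 = 46 each, +1 to first 0

Closure order: Ashgrove, Greywater, Ironridge, Briarlake
Last habitat: Cedarfen with 88 animals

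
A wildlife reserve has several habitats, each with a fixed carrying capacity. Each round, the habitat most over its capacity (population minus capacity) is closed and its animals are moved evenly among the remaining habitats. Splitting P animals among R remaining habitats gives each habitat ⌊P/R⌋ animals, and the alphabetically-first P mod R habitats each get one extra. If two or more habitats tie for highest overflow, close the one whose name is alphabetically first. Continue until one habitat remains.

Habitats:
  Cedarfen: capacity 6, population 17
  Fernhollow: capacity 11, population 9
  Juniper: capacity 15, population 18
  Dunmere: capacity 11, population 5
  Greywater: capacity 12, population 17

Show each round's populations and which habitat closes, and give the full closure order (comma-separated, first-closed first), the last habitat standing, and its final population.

Round 1: Cedarfen=17 Dunmere=5 Fernhollow=9 Greywater=17 Juniper=18 → close Cedarfen (overflow 11)
  17÷4 = 4 each, +1 to first 1
Round 2: Dunmere=10 Fernhollow=13 Greywater=21 Juniper=22 → close Greywater (overflow 9)
  21÷3 = 7 each, +1 to first 0
Round 3: Dunmere=17 Fernhollow=20 Juniper=29 → close Juniper (overflow 14)
  29÷2 = 14 each, +1 to first 1
Round 4: Dunmere=32 Fernhollow=34 → close Fernhollow (overflow 23)
  34÷1 = 34 each, +1 to first 0

Closure order: Cedarfen, Greywater, Juniper, Fernhollow
Last habitat: Dunmere with 66 animals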